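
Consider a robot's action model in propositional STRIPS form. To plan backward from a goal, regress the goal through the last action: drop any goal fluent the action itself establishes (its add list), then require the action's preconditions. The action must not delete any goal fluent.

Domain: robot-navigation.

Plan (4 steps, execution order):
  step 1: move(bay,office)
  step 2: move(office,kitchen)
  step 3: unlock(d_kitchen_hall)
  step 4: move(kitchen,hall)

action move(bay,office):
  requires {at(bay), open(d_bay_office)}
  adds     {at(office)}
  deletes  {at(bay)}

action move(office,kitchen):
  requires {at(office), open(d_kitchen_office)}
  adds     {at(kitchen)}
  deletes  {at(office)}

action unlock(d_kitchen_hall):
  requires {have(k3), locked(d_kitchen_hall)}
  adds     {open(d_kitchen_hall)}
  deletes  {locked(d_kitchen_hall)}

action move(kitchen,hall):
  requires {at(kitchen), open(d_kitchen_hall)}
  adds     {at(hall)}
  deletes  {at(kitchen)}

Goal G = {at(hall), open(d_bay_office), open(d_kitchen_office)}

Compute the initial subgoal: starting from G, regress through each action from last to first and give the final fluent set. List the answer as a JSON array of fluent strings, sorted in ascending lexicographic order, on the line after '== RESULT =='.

Regress step by step:
  through step 4 (move(kitchen,hall)): drop {at(hall)}, keep {open(d_bay_office), open(d_kitchen_office)}, require {at(kitchen), open(d_kitchen_hall)}
    → {at(kitchen), open(d_bay_office), open(d_kitchen_hall), open(d_kitchen_office)}
  through step 3 (unlock(d_kitchen_hall)): drop {open(d_kitchen_hall)}, keep {at(kitchen), open(d_bay_office), open(d_kitchen_office)}, require {have(k3), locked(d_kitchen_hall)}
    → {at(kitchen), have(k3), locked(d_kitchen_hall), open(d_bay_office), open(d_kitchen_office)}
  through step 2 (move(office,kitchen)): drop {at(kitchen)}, keep {have(k3), locked(d_kitchen_hall), open(d_bay_office), open(d_kitchen_office)}, require {at(office), open(d_kitchen_office)}
    → {at(office), have(k3), locked(d_kitchen_hall), open(d_bay_office), open(d_kitchen_office)}
  through step 1 (move(bay,office)): drop {at(office)}, keep {have(k3), locked(d_kitchen_hall), open(d_bay_office), open(d_kitchen_office)}, require {at(bay), open(d_bay_office)}
    → {at(bay), have(k3), locked(d_kitchen_hall), open(d_bay_office), open(d_kitchen_office)}

== RESULT ==
["at(bay)", "have(k3)", "locked(d_kitchen_hall)", "open(d_bay_office)", "open(d_kitchen_office)"]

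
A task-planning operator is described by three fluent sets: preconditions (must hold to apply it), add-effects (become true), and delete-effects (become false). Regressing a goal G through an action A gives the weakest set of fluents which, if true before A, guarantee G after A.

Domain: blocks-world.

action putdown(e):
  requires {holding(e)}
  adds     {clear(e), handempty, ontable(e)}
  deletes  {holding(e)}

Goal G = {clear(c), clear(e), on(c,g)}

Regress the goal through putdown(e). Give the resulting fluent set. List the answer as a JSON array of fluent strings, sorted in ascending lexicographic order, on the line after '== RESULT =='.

Regress:
  G ∩ del = {}  (empty — regression defined)
  G \ add = {clear(c), clear(e), on(c,g)} \ {clear(e), handempty, ontable(e)} = {clear(c), on(c,g)}
  ∪ pre   = {clear(c), on(c,g)} ∪ {holding(e)}
          = {clear(c), holding(e), on(c,g)}

== RESULT ==
["clear(c)", "holding(e)", "on(c,g)"]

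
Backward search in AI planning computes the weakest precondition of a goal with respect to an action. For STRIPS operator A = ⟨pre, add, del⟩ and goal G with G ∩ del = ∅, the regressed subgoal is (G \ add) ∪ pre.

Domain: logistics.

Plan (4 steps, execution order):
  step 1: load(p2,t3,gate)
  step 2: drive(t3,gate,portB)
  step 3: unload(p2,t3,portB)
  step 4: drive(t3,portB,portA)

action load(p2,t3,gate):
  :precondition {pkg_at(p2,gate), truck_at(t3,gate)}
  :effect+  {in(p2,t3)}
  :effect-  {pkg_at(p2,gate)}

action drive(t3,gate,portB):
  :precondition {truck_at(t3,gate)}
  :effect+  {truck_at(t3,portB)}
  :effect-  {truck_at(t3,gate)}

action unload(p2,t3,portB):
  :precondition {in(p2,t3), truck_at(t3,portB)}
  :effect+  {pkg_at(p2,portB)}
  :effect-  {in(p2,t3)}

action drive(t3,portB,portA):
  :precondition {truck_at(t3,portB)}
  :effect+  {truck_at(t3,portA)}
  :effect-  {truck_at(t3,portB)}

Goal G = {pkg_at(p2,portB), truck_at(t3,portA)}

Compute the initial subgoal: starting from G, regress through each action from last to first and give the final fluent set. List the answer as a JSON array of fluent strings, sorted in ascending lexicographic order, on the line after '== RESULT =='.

Work backward from the goal:
  through step 4 (drive(t3,portB,portA)): drop {truck_at(t3,portA)}, keep {pkg_at(p2,portB)}, require {truck_at(t3,portB)}
    → {pkg_at(p2,portB), truck_at(t3,portB)}
  through step 3 (unload(p2,t3,portB)): drop {pkg_at(p2,portB)}, keep {truck_at(t3,portB)}, require {in(p2,t3), truck_at(t3,portB)}
    → {in(p2,t3), truck_at(t3,portB)}
  through step 2 (drive(t3,gate,portB)): drop {truck_at(t3,portB)}, keep {in(p2,t3)}, require {truck_at(t3,gate)}
    → {in(p2,t3), truck_at(t3,gate)}
  through step 1 (load(p2,t3,gate)): drop {in(p2,t3)}, keep {truck_at(t3,gate)}, require {pkg_at(p2,gate), truck_at(t3,gate)}
    → {pkg_at(p2,gate), truck_at(t3,gate)}

== RESULT ==
["pkg_at(p2,gate)", "truck_at(t3,gate)"]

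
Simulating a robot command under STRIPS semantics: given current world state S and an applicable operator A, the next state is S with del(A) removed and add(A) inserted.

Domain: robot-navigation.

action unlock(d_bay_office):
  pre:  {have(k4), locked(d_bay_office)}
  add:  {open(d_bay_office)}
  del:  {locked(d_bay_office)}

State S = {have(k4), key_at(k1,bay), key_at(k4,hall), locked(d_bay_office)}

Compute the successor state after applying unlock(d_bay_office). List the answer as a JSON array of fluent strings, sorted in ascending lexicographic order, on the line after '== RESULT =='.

Compute (S \ del) ∪ add:
  pre ⊆ S: {have(k4), locked(d_bay_office)} ⊆ S  — applicable
  S \ del = {have(k4), key_at(k1,bay), key_at(k4,hall)}
  ∪ add   = {have(k4), key_at(k1,bay), key_at(k4,hall), open(d_bay_office)}

== RESULT ==
["have(k4)", "key_at(k1,bay)", "key_at(k4,hall)", "open(d_bay_office)"]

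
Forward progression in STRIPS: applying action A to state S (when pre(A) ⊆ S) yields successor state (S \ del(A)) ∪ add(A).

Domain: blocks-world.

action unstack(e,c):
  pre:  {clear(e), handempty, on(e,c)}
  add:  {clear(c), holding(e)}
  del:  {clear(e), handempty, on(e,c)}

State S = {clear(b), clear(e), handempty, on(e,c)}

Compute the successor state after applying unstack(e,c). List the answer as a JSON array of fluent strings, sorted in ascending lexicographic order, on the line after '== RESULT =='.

Compute (S \ del) ∪ add:
  pre ⊆ S: {clear(e), handempty, on(e,c)} ⊆ S  — applicable
  S \ del = {clear(b)}
  ∪ add   = {clear(b), clear(c), holding(e)}

== RESULT ==
["clear(b)", "clear(c)", "holding(e)"]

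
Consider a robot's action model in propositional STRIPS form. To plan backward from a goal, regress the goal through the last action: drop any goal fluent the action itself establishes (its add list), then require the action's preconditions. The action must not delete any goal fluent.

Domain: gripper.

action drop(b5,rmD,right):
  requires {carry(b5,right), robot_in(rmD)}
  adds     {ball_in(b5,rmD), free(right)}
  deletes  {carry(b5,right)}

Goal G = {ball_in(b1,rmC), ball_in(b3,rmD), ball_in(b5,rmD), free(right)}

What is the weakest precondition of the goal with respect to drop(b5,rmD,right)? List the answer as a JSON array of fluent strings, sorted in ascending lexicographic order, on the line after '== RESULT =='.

Compute (G \ add) ∪ pre:
  G ∩ del = {}  (empty — regression defined)
  G \ add = {ball_in(b1,rmC), ball_in(b3,rmD), ball_in(b5,rmD), free(right)} \ {ball_in(b5,rmD), free(right)} = {ball_in(b1,rmC), ball_in(b3,rmD)}
  ∪ pre   = {ball_in(b1,rmC), ball_in(b3,rmD)} ∪ {carry(b5,right), robot_in(rmD)}
          = {ball_in(b1,rmC), ball_in(b3,rmD), carry(b5,right), robot_in(rmD)}

== RESULT ==
["ball_in(b1,rmC)", "ball_in(b3,rmD)", "carry(b5,right)", "robot_in(rmD)"]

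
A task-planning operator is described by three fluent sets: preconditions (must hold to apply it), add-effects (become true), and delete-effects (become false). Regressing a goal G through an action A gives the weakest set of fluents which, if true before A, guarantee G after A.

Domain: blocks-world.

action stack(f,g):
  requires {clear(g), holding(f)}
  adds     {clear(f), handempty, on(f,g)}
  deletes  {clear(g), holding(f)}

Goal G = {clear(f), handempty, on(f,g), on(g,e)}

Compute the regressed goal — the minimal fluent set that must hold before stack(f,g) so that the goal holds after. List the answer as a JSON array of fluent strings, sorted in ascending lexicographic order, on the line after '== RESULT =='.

Regress:
  G ∩ del = {}  (empty — regression defined)
  G \ add = {clear(f), handempty, on(f,g), on(g,e)} \ {clear(f), handempty, on(f,g)} = {on(g,e)}
  ∪ pre   = {on(g,e)} ∪ {clear(g), holding(f)}
          = {clear(g), holding(f), on(g,e)}

== RESULT ==
["clear(g)", "holding(f)", "on(g,e)"]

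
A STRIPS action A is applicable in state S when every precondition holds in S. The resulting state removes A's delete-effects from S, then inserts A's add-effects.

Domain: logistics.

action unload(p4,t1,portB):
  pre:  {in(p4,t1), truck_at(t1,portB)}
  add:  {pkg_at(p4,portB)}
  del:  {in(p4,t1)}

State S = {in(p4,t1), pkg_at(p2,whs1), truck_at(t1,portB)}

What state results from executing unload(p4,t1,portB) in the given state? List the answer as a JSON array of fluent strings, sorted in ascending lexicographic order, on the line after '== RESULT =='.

Compute (S \ del) ∪ add:
  pre ⊆ S: {in(p4,t1), truck_at(t1,portB)} ⊆ S  — applicable
  S \ del = {pkg_at(p2,whs1), truck_at(t1,portB)}
  ∪ add   = {pkg_at(p2,whs1), pkg_at(p4,portB), truck_at(t1,portB)}

== RESULT ==
["pkg_at(p2,whs1)", "pkg_at(p4,portB)", "truck_at(t1,portB)"]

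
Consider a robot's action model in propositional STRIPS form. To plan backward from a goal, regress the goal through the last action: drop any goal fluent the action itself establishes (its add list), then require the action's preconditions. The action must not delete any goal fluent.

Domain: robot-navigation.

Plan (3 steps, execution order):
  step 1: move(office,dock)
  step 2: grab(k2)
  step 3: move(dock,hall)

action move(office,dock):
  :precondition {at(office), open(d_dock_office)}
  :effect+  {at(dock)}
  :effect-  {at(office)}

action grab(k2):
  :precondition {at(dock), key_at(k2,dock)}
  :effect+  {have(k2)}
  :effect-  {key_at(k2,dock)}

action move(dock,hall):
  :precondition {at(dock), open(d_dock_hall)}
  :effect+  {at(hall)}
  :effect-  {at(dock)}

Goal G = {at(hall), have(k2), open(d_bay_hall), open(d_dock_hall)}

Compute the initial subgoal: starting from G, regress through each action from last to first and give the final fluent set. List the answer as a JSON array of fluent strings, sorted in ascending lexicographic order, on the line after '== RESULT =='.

Regress step by step:
  through step 3 (move(dock,hall)): drop {at(hall)}, keep {have(k2), open(d_bay_hall), open(d_dock_hall)}, require {at(dock), open(d_dock_hall)}
    → {at(dock), have(k2), open(d_bay_hall), open(d_dock_hall)}
  through step 2 (grab(k2)): drop {have(k2)}, keep {at(dock), open(d_bay_hall), open(d_dock_hall)}, require {at(dock), key_at(k2,dock)}
    → {at(dock), key_at(k2,dock), open(d_bay_hall), open(d_dock_hall)}
  through step 1 (move(office,dock)): drop {at(dock)}, keep {key_at(k2,dock), open(d_bay_hall), open(d_dock_hall)}, require {at(office), open(d_dock_office)}
    → {at(office), key_at(k2,dock), open(d_bay_hall), open(d_dock_hall), open(d_dock_office)}

== RESULT ==
["at(office)", "key_at(k2,dock)", "open(d_bay_hall)", "open(d_dock_hall)", "open(d_dock_office)"]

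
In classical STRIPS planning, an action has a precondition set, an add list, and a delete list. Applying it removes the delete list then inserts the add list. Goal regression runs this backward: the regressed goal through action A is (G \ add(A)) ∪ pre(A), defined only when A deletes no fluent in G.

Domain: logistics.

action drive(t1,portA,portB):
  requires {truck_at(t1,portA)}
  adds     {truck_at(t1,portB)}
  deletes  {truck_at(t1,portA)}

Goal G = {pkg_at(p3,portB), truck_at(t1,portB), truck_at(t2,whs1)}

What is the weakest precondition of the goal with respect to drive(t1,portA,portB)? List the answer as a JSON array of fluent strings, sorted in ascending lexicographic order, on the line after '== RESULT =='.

Regress:
  G ∩ del = {}  (empty — regression defined)
  G \ add = {pkg_at(p3,portB), truck_at(t1,portB), truck_at(t2,whs1)} \ {truck_at(t1,portB)} = {pkg_at(p3,portB), truck_at(t2,whs1)}
  ∪ pre   = {pkg_at(p3,portB), truck_at(t2,whs1)} ∪ {truck_at(t1,portA)}
          = {pkg_at(p3,portB), truck_at(t1,portA), truck_at(t2,whs1)}

== RESULT ==
["pkg_at(p3,portB)", "truck_at(t1,portA)", "truck_at(t2,whs1)"]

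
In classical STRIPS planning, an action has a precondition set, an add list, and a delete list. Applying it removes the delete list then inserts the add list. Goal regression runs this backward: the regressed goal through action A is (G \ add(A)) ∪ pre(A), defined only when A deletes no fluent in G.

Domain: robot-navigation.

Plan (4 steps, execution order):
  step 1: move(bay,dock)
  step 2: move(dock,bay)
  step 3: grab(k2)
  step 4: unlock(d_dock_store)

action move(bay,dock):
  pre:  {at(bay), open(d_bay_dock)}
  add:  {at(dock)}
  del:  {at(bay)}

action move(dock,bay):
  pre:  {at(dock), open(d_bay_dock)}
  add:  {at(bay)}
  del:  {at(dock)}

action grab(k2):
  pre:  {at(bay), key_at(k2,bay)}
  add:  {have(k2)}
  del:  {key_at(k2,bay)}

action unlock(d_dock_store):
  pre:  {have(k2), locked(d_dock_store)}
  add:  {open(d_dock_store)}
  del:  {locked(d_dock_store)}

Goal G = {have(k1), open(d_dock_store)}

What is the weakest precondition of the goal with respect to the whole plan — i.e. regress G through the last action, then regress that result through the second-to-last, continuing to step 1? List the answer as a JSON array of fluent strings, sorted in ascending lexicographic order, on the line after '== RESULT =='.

Work backward from the goal:
  through step 4 (unlock(d_dock_store)): drop {open(d_dock_store)}, keep {have(k1)}, require {have(k2), locked(d_dock_store)}
    → {have(k1), have(k2), locked(d_dock_store)}
  through step 3 (grab(k2)): drop {have(k2)}, keep {have(k1), locked(d_dock_store)}, require {at(bay), key_at(k2,bay)}
    → {at(bay), have(k1), key_at(k2,bay), locked(d_dock_store)}
  through step 2 (move(dock,bay)): drop {at(bay)}, keep {have(k1), key_at(k2,bay), locked(d_dock_store)}, require {at(dock), open(d_bay_dock)}
    → {at(dock), have(k1), key_at(k2,bay), locked(d_dock_store), open(d_bay_dock)}
  through step 1 (move(bay,dock)): drop {at(dock)}, keep {have(k1), key_at(k2,bay), locked(d_dock_store), open(d_bay_dock)}, require {at(bay), open(d_bay_dock)}
    → {at(bay), have(k1), key_at(k2,bay), locked(d_dock_store), open(d_bay_dock)}

== RESULT ==
["at(bay)", "have(k1)", "key_at(k2,bay)", "locked(d_dock_store)", "open(d_bay_dock)"]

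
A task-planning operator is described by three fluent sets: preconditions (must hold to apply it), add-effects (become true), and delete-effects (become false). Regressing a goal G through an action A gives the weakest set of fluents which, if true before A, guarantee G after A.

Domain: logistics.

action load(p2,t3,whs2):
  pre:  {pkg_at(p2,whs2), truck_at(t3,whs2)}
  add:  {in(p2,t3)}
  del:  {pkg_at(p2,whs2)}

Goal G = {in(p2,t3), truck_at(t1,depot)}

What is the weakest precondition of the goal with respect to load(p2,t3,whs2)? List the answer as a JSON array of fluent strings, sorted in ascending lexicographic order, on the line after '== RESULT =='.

Compute (G \ add) ∪ pre:
  G ∩ del = {}  (empty — regression defined)
  G \ add = {in(p2,t3), truck_at(t1,depot)} \ {in(p2,t3)} = {truck_at(t1,depot)}
  ∪ pre   = {truck_at(t1,depot)} ∪ {pkg_at(p2,whs2), truck_at(t3,whs2)}
          = {pkg_at(p2,whs2), truck_at(t1,depot), truck_at(t3,whs2)}

== RESULT ==
["pkg_at(p2,whs2)", "truck_at(t1,depot)", "truck_at(t3,whs2)"]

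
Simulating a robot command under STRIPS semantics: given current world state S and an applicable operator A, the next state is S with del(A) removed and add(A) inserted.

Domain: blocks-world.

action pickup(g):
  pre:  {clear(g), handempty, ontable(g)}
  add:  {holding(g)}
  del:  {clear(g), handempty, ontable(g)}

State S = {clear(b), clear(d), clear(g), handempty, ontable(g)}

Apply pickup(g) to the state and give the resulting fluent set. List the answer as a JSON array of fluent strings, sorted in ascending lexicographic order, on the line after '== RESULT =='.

Compute (S \ del) ∪ add:
  pre ⊆ S: {clear(g), handempty, ontable(g)} ⊆ S  — applicable
  S \ del = {clear(b), clear(d)}
  ∪ add   = {clear(b), clear(d), holding(g)}

== RESULT ==
["clear(b)", "clear(d)", "holding(g)"]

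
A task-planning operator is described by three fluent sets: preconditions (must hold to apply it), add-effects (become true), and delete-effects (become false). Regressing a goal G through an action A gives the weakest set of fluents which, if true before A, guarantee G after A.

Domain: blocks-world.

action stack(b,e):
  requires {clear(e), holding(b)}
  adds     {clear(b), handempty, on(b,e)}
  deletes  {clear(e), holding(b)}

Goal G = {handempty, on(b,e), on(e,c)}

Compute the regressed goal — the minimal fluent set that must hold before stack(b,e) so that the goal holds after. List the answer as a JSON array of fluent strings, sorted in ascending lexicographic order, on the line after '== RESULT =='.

Regress:
  G ∩ del = {}  (empty — regression defined)
  G \ add = {handempty, on(b,e), on(e,c)} \ {clear(b), handempty, on(b,e)} = {on(e,c)}
  ∪ pre   = {on(e,c)} ∪ {clear(e), holding(b)}
          = {clear(e), holding(b), on(e,c)}

== RESULT ==
["clear(e)", "holding(b)", "on(e,c)"]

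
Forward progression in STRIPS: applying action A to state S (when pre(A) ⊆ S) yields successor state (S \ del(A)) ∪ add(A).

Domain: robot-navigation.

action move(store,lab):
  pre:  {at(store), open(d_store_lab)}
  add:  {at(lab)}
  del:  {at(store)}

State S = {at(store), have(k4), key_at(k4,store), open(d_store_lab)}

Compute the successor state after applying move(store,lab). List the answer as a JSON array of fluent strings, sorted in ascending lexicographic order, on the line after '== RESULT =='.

Compute (S \ del) ∪ add:
  pre ⊆ S: {at(store), open(d_store_lab)} ⊆ S  — applicable
  S \ del = {have(k4), key_at(k4,store), open(d_store_lab)}
  ∪ add   = {at(lab), have(k4), key_at(k4,store), open(d_store_lab)}

== RESULT ==
["at(lab)", "have(k4)", "key_at(k4,store)", "open(d_store_lab)"]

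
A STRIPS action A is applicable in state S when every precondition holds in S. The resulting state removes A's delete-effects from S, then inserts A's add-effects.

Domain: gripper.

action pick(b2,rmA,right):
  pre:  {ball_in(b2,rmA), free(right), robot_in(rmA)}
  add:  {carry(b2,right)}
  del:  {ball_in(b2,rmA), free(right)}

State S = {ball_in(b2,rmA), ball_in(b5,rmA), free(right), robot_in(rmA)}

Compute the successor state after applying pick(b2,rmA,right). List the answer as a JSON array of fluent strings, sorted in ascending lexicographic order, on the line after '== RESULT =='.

Compute (S \ del) ∪ add:
  pre ⊆ S: {ball_in(b2,rmA), free(right), robot_in(rmA)} ⊆ S  — applicable
  S \ del = {ball_in(b5,rmA), robot_in(rmA)}
  ∪ add   = {ball_in(b5,rmA), carry(b2,right), robot_in(rmA)}

== RESULT ==
["ball_in(b5,rmA)", "carry(b2,right)", "robot_in(rmA)"]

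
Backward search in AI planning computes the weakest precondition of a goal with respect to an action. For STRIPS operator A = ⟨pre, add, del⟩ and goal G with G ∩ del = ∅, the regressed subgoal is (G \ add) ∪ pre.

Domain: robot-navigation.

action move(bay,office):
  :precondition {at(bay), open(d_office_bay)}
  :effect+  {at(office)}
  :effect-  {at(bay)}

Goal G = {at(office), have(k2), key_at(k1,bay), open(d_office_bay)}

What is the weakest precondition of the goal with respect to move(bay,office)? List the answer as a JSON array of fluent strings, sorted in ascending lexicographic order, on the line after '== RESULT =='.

Regress:
  G ∩ del = {}  (empty — regression defined)
  G \ add = {at(office), have(k2), key_at(k1,bay), open(d_office_bay)} \ {at(office)} = {have(k2), key_at(k1,bay), open(d_office_bay)}
  ∪ pre   = {have(k2), key_at(k1,bay), open(d_office_bay)} ∪ {at(bay), open(d_office_bay)}
          = {at(bay), have(k2), key_at(k1,bay), open(d_office_bay)}

== RESULT ==
["at(bay)", "have(k2)", "key_at(k1,bay)", "open(d_office_bay)"]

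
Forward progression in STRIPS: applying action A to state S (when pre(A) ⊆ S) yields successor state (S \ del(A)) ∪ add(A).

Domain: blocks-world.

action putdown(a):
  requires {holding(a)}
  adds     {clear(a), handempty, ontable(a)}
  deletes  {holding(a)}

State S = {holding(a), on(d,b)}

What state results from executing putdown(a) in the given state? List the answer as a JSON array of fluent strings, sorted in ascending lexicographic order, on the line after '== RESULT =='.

Progress:
  pre ⊆ S: {holding(a)} ⊆ S  — applicable
  S \ del = {on(d,b)}
  ∪ add   = {clear(a), handempty, on(d,b), ontable(a)}

== RESULT ==
["clear(a)", "handempty", "on(d,b)", "ontable(a)"]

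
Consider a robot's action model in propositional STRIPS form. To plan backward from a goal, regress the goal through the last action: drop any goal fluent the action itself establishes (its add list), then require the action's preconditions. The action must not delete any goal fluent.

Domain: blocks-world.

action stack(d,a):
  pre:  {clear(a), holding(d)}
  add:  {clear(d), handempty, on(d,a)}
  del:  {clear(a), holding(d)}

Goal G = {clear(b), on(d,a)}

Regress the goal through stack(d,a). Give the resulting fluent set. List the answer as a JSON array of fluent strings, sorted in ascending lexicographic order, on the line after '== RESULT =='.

Regress:
  G ∩ del = {}  (empty — regression defined)
  G \ add = {clear(b), on(d,a)} \ {clear(d), handempty, on(d,a)} = {clear(b)}
  ∪ pre   = {clear(b)} ∪ {clear(a), holding(d)}
          = {clear(a), clear(b), holding(d)}

== RESULT ==
["clear(a)", "clear(b)", "holding(d)"]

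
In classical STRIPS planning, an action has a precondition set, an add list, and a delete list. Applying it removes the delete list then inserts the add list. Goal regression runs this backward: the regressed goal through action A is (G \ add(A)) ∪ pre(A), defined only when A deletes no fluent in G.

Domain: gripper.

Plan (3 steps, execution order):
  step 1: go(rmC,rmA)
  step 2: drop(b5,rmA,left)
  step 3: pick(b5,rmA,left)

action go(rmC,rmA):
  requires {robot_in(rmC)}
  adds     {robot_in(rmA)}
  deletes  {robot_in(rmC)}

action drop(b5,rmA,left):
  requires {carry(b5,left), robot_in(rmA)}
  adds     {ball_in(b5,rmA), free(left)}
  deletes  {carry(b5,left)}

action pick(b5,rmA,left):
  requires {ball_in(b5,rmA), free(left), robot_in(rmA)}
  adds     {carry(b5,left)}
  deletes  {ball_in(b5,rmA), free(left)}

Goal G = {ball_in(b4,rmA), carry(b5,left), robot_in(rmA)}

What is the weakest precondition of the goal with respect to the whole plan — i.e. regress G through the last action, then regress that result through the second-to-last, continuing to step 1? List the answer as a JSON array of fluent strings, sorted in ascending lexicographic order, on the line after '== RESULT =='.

Work backward from the goal:
  through step 3 (pick(b5,rmA,left)): drop {carry(b5,left)}, keep {ball_in(b4,rmA), robot_in(rmA)}, require {ball_in(b5,rmA), free(left), robot_in(rmA)}
    → {ball_in(b4,rmA), ball_in(b5,rmA), free(left), robot_in(rmA)}
  through step 2 (drop(b5,rmA,left)): drop {ball_in(b5,rmA), free(left)}, keep {ball_in(b4,rmA), robot_in(rmA)}, require {carry(b5,left), robot_in(rmA)}
    → {ball_in(b4,rmA), carry(b5,left), robot_in(rmA)}
  through step 1 (go(rmC,rmA)): drop {robot_in(rmA)}, keep {ball_in(b4,rmA), carry(b5,left)}, require {robot_in(rmC)}
    → {ball_in(b4,rmA), carry(b5,left), robot_in(rmC)}

== RESULT ==
["ball_in(b4,rmA)", "carry(b5,left)", "robot_in(rmC)"]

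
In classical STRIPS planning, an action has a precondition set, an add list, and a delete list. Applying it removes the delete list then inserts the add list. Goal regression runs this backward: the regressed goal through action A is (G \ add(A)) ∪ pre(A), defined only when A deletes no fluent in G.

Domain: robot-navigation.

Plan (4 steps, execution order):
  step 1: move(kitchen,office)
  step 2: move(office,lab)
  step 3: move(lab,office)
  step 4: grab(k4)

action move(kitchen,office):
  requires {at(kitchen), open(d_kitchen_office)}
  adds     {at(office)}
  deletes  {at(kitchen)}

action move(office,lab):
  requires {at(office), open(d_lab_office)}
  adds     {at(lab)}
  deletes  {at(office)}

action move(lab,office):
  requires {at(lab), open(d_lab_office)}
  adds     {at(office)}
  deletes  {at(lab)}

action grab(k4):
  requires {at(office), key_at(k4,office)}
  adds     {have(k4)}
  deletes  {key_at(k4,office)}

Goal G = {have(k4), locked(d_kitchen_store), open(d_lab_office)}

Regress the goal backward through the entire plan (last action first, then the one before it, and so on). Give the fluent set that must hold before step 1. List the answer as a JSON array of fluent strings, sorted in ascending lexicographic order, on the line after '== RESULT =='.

Regress step by step:
  through step 4 (grab(k4)): drop {have(k4)}, keep {locked(d_kitchen_store), open(d_lab_office)}, require {at(office), key_at(k4,office)}
    → {at(office), key_at(k4,office), locked(d_kitchen_store), open(d_lab_office)}
  through step 3 (move(lab,office)): drop {at(office)}, keep {key_at(k4,office), locked(d_kitchen_store), open(d_lab_office)}, require {at(lab), open(d_lab_office)}
    → {at(lab), key_at(k4,office), locked(d_kitchen_store), open(d_lab_office)}
  through step 2 (move(office,lab)): drop {at(lab)}, keep {key_at(k4,office), locked(d_kitchen_store), open(d_lab_office)}, require {at(office), open(d_lab_office)}
    → {at(office), key_at(k4,office), locked(d_kitchen_store), open(d_lab_office)}
  through step 1 (move(kitchen,office)): drop {at(office)}, keep {key_at(k4,office), locked(d_kitchen_store), open(d_lab_office)}, require {at(kitchen), open(d_kitchen_office)}
    → {at(kitchen), key_at(k4,office), locked(d_kitchen_store), open(d_kitchen_office), open(d_lab_office)}

== RESULT ==
["at(kitchen)", "key_at(k4,office)", "locked(d_kitchen_store)", "open(d_kitchen_office)", "open(d_lab_office)"]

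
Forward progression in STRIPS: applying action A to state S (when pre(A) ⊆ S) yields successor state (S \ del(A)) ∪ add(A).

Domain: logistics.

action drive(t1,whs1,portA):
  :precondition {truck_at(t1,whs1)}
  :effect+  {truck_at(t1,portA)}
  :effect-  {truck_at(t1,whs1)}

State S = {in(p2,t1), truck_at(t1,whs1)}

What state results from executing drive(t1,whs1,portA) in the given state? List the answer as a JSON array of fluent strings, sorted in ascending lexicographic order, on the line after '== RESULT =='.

Compute (S \ del) ∪ add:
  pre ⊆ S: {truck_at(t1,whs1)} ⊆ S  — applicable
  S \ del = {in(p2,t1)}
  ∪ add   = {in(p2,t1), truck_at(t1,portA)}

== RESULT ==
["in(p2,t1)", "truck_at(t1,portA)"]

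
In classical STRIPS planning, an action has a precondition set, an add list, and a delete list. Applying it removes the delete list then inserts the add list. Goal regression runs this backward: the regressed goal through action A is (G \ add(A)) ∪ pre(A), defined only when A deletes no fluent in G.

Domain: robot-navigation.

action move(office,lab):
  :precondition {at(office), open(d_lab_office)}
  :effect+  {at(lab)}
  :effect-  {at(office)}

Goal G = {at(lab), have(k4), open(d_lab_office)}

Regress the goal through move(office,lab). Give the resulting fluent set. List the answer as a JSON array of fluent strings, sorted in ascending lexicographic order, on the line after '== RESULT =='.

Compute (G \ add) ∪ pre:
  G ∩ del = {}  (empty — regression defined)
  G \ add = {at(lab), have(k4), open(d_lab_office)} \ {at(lab)} = {have(k4), open(d_lab_office)}
  ∪ pre   = {have(k4), open(d_lab_office)} ∪ {at(office), open(d_lab_office)}
          = {at(office), have(k4), open(d_lab_office)}

== RESULT ==
["at(office)", "have(k4)", "open(d_lab_office)"]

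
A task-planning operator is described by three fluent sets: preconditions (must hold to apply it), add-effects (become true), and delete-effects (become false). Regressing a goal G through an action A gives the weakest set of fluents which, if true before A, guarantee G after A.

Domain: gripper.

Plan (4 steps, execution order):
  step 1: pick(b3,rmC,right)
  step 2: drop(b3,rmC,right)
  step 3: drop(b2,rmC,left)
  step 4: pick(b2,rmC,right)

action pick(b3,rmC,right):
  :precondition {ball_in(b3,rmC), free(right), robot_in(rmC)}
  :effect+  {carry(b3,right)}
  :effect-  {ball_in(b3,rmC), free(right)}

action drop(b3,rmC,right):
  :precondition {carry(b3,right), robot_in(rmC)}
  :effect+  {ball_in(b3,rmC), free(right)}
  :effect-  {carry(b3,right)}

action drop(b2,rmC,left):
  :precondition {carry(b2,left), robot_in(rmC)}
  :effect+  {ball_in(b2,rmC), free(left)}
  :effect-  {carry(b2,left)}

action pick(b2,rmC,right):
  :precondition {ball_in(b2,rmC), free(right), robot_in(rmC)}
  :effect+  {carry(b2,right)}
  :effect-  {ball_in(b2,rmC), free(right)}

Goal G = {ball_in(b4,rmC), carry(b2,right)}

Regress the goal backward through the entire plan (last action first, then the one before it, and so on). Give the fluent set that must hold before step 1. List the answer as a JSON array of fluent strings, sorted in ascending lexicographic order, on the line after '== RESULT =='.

Work backward from the goal:
  through step 4 (pick(b2,rmC,right)): drop {carry(b2,right)}, keep {ball_in(b4,rmC)}, require {ball_in(b2,rmC), free(right), robot_in(rmC)}
    → {ball_in(b2,rmC), ball_in(b4,rmC), free(right), robot_in(rmC)}
  through step 3 (drop(b2,rmC,left)): drop {ball_in(b2,rmC)}, keep {ball_in(b4,rmC), free(right), robot_in(rmC)}, require {carry(b2,left), robot_in(rmC)}
    → {ball_in(b4,rmC), carry(b2,left), free(right), robot_in(rmC)}
  through step 2 (drop(b3,rmC,right)): drop {free(right)}, keep {ball_in(b4,rmC), carry(b2,left), robot_in(rmC)}, require {carry(b3,right), robot_in(rmC)}
    → {ball_in(b4,rmC), carry(b2,left), carry(b3,right), robot_in(rmC)}
  through step 1 (pick(b3,rmC,right)): drop {carry(b3,right)}, keep {ball_in(b4,rmC), carry(b2,left), robot_in(rmC)}, require {ball_in(b3,rmC), free(right), robot_in(rmC)}
    → {ball_in(b3,rmC), ball_in(b4,rmC), carry(b2,left), free(right), robot_in(rmC)}

== RESULT ==
["ball_in(b3,rmC)", "ball_in(b4,rmC)", "carry(b2,left)", "free(right)", "robot_in(rmC)"]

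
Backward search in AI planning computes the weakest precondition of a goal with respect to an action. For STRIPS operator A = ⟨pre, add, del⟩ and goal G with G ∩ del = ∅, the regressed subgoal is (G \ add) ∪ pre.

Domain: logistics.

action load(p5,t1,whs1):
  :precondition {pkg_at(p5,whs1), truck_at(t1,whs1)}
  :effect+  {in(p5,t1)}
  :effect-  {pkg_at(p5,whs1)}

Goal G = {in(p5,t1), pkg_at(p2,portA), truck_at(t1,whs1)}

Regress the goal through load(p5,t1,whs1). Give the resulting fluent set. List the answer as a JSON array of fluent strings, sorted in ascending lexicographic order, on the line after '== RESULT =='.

Compute (G \ add) ∪ pre:
  G ∩ del = {}  (empty — regression defined)
  G \ add = {in(p5,t1), pkg_at(p2,portA), truck_at(t1,whs1)} \ {in(p5,t1)} = {pkg_at(p2,portA), truck_at(t1,whs1)}
  ∪ pre   = {pkg_at(p2,portA), truck_at(t1,whs1)} ∪ {pkg_at(p5,whs1), truck_at(t1,whs1)}
          = {pkg_at(p2,portA), pkg_at(p5,whs1), truck_at(t1,whs1)}

== RESULT ==
["pkg_at(p2,portA)", "pkg_at(p5,whs1)", "truck_at(t1,whs1)"]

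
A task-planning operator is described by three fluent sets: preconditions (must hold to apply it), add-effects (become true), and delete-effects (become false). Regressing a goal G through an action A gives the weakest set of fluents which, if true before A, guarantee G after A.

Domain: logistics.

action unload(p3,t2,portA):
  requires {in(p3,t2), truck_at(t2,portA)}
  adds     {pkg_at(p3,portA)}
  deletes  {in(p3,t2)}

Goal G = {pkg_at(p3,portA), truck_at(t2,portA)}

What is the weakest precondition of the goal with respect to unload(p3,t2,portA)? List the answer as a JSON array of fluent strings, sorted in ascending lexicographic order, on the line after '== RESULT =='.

Compute (G \ add) ∪ pre:
  G ∩ del = {}  (empty — regression defined)
  G \ add = {pkg_at(p3,portA), truck_at(t2,portA)} \ {pkg_at(p3,portA)} = {truck_at(t2,portA)}
  ∪ pre   = {truck_at(t2,portA)} ∪ {in(p3,t2), truck_at(t2,portA)}
          = {in(p3,t2), truck_at(t2,portA)}

== RESULT ==
["in(p3,t2)", "truck_at(t2,portA)"]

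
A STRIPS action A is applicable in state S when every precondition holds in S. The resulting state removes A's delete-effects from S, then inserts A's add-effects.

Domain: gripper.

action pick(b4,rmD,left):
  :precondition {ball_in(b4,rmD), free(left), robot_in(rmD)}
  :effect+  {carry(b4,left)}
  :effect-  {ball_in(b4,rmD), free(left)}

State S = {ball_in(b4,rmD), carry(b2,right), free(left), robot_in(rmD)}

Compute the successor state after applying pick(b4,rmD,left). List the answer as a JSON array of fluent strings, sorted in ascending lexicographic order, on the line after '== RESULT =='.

Progress:
  pre ⊆ S: {ball_in(b4,rmD), free(left), robot_in(rmD)} ⊆ S  — applicable
  S \ del = {carry(b2,right), robot_in(rmD)}
  ∪ add   = {carry(b2,right), carry(b4,left), robot_in(rmD)}

== RESULT ==
["carry(b2,right)", "carry(b4,left)", "robot_in(rmD)"]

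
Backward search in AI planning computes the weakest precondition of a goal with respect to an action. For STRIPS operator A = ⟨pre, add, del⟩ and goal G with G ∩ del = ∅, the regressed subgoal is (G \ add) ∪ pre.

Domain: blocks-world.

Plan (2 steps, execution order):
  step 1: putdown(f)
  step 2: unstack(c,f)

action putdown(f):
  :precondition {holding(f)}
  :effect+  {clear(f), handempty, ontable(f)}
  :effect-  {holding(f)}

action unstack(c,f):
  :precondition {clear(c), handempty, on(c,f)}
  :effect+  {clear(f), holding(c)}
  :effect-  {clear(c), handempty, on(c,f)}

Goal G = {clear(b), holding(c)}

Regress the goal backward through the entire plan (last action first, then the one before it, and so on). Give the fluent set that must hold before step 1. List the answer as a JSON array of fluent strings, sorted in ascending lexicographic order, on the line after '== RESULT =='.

Work backward from the goal:
  through step 2 (unstack(c,f)): drop {holding(c)}, keep {clear(b)}, require {clear(c), handempty, on(c,f)}
    → {clear(b), clear(c), handempty, on(c,f)}
  through step 1 (putdown(f)): drop {handempty}, keep {clear(b), clear(c), on(c,f)}, require {holding(f)}
    → {clear(b), clear(c), holding(f), on(c,f)}

== RESULT ==
["clear(b)", "clear(c)", "holding(f)", "on(c,f)"]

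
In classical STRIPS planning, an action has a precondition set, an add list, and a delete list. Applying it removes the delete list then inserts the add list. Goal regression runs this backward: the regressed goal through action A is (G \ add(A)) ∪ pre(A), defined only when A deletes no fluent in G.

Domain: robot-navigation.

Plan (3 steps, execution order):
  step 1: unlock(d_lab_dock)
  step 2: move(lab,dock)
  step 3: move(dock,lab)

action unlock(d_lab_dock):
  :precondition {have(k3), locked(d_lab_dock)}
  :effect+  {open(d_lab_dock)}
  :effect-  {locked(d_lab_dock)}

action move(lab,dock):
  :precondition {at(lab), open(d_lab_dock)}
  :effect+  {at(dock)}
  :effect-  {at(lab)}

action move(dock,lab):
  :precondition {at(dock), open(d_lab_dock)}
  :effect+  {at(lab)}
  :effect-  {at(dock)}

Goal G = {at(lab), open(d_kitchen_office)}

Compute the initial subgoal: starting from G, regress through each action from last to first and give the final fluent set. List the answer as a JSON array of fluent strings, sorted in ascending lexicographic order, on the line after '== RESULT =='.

Work backward from the goal:
  through step 3 (move(dock,lab)): drop {at(lab)}, keep {open(d_kitchen_office)}, require {at(dock), open(d_lab_dock)}
    → {at(dock), open(d_kitchen_office), open(d_lab_dock)}
  through step 2 (move(lab,dock)): drop {at(dock)}, keep {open(d_kitchen_office), open(d_lab_dock)}, require {at(lab), open(d_lab_dock)}
    → {at(lab), open(d_kitchen_office), open(d_lab_dock)}
  through step 1 (unlock(d_lab_dock)): drop {open(d_lab_dock)}, keep {at(lab), open(d_kitchen_office)}, require {have(k3), locked(d_lab_dock)}
    → {at(lab), have(k3), locked(d_lab_dock), open(d_kitchen_office)}

== RESULT ==
["at(lab)", "have(k3)", "locked(d_lab_dock)", "open(d_kitchen_office)"]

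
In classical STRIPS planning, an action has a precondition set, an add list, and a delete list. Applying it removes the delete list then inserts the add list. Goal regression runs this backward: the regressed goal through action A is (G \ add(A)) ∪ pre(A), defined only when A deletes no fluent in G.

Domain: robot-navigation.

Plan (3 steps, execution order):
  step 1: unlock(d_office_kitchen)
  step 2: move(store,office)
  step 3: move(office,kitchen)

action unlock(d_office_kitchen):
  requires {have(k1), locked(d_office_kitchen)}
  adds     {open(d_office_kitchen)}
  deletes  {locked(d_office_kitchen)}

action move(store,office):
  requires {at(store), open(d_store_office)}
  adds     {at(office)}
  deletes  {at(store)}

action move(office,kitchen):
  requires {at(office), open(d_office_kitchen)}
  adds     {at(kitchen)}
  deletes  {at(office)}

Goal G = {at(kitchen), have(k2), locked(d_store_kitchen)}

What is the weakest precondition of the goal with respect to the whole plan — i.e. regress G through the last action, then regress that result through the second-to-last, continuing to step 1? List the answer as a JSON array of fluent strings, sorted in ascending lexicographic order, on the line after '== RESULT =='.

Regress step by step:
  through step 3 (move(office,kitchen)): drop {at(kitchen)}, keep {have(k2), locked(d_store_kitchen)}, require {at(office), open(d_office_kitchen)}
    → {at(office), have(k2), locked(d_store_kitchen), open(d_office_kitchen)}
  through step 2 (move(store,office)): drop {at(office)}, keep {have(k2), locked(d_store_kitchen), open(d_office_kitchen)}, require {at(store), open(d_store_office)}
    → {at(store), have(k2), locked(d_store_kitchen), open(d_office_kitchen), open(d_store_office)}
  through step 1 (unlock(d_office_kitchen)): drop {open(d_office_kitchen)}, keep {at(store), have(k2), locked(d_store_kitchen), open(d_store_office)}, require {have(k1), locked(d_office_kitchen)}
    → {at(store), have(k1), have(k2), locked(d_office_kitchen), locked(d_store_kitchen), open(d_store_office)}

== RESULT ==
["at(store)", "have(k1)", "have(k2)", "locked(d_office_kitchen)", "locked(d_store_kitchen)", "open(d_store_office)"]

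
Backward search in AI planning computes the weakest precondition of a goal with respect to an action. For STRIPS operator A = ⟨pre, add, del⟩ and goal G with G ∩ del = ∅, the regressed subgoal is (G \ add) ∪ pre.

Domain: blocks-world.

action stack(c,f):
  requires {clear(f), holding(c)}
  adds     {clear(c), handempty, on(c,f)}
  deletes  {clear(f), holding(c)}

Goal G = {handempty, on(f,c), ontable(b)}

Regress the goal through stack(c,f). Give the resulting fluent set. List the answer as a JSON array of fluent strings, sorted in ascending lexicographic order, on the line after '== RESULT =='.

Compute (G \ add) ∪ pre:
  G ∩ del = {}  (empty — regression defined)
  G \ add = {handempty, on(f,c), ontable(b)} \ {clear(c), handempty, on(c,f)} = {on(f,c), ontable(b)}
  ∪ pre   = {on(f,c), ontable(b)} ∪ {clear(f), holding(c)}
          = {clear(f), holding(c), on(f,c), ontable(b)}

== RESULT ==
["clear(f)", "holding(c)", "on(f,c)", "ontable(b)"]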